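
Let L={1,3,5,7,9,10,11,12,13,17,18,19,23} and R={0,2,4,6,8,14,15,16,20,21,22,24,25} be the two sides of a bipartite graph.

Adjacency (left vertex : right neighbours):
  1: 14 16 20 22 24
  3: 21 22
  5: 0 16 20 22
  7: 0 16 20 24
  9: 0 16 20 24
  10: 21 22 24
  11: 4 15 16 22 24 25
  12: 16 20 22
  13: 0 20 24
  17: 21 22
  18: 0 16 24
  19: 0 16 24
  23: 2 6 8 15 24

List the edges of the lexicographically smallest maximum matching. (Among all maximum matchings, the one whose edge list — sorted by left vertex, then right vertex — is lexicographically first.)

Lex-smallest maximum matching: {(1,14), (3,21), (5,0), (7,16), (9,20), (10,22), (11,4), (13,24), (23,2)}

|M| = 9 (so the lex-smallest maximum matching has 9 edges)
process left vertices in ascending order; for each, take the smallest-labelled available neighbour that still permits 9 edges overall, or leave it unmatched if none does
lex-smallest matching: {1-14, 3-21, 5-0, 7-16, 9-20, 10-22, 11-4, 13-24, 23-2}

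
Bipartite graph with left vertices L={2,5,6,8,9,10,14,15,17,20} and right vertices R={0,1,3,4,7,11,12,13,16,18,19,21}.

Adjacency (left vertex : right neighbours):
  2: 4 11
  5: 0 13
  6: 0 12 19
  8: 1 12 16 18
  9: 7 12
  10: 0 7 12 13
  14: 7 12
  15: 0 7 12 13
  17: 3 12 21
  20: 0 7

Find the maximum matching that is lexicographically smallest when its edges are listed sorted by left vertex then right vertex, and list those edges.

Lex-smallest maximum matching: {(2,4), (5,0), (6,19), (8,1), (9,7), (10,12), (15,13), (17,3)}

|M| = 8 (so the lex-smallest maximum matching has 8 edges)
process left vertices in ascending order; for each, take the smallest-labelled available neighbour that still permits 8 edges overall, or leave it unmatched if none does
lex-smallest matching: {2-4, 5-0, 6-19, 8-1, 9-7, 10-12, 15-13, 17-3}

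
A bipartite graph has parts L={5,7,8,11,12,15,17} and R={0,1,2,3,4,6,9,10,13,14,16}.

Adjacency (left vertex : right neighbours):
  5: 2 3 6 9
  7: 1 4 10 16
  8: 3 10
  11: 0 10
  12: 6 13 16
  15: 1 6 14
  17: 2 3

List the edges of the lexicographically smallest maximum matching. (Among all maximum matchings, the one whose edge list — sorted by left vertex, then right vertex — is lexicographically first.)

Lex-smallest maximum matching: {(5,2), (7,1), (8,10), (11,0), (12,6), (15,14), (17,3)}

|M| = 7 (so the lex-smallest maximum matching has 7 edges)
process left vertices in ascending order; for each, take the smallest-labelled available neighbour that still permits 7 edges overall, or leave it unmatched if none does
lex-smallest matching: {5-2, 7-1, 8-10, 11-0, 12-6, 15-14, 17-3}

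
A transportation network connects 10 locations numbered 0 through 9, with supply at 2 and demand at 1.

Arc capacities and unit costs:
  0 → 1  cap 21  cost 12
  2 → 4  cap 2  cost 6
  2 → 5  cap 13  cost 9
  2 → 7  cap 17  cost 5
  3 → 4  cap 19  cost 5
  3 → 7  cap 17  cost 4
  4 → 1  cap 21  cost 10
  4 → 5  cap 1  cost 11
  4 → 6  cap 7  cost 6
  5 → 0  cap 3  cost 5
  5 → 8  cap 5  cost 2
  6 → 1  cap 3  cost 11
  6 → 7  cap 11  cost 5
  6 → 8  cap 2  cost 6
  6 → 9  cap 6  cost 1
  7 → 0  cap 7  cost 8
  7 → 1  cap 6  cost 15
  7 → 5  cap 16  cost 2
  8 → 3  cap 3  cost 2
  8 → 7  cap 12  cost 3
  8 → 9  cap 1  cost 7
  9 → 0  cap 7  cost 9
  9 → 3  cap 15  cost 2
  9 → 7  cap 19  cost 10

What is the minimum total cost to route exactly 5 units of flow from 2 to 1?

Minimum cost for 5 units: 92

shortest-cost path #1: 2→4→1 push 2 @ unit cost 16 (adds 32)
shortest-cost path #2: 2→7→1 push 3 @ unit cost 20 (adds 60)
total cost = 92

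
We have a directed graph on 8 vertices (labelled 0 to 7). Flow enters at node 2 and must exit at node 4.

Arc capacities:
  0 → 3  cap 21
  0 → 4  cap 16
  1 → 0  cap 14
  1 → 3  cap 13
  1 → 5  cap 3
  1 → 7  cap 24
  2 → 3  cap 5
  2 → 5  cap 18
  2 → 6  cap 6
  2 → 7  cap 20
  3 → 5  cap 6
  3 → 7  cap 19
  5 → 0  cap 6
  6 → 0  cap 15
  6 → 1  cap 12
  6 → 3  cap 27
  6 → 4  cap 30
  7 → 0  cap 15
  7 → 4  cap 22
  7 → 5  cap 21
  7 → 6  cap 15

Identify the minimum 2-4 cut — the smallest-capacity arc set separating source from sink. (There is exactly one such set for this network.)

augment #1: 2→6→4 push 6
augment #2: 2→7→4 push 20
augment #3: 2→3→7→4 push 2
augment #4: 2→5→0→4 push 6
augment #5: 2→3→7→0→4 push 3
max flow = 37; residual-reachable set from 2 gives S-side
cut edges (S→T): {(2,3), (2,6), (2,7), (5,0)} total cap 37

Min-cut arcs: {(2,3), (2,6), (2,7), (5,0)} (total capacity 37)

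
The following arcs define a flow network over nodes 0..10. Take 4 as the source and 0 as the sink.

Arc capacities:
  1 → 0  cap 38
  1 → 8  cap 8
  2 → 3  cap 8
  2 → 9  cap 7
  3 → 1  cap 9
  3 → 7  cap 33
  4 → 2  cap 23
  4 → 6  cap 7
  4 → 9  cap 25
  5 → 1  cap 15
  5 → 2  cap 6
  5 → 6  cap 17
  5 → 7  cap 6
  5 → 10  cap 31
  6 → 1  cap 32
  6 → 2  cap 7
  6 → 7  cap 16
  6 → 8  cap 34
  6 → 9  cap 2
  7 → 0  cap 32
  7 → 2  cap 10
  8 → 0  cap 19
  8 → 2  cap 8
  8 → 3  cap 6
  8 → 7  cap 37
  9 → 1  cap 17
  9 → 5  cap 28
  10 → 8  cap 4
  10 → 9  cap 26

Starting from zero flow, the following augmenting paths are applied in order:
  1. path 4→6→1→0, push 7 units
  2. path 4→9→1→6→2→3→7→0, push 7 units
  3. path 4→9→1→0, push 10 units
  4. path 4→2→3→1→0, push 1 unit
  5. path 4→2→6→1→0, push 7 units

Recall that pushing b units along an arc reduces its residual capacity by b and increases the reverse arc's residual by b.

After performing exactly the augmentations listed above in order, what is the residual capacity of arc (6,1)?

after path 1 (4→6→1→0, push 7): res(6,1)=25
after path 2 (4→9→1→6→2→3→7→0, push 7): res(6,1)=32
after path 3 (4→9→1→0, push 10): res(6,1)=32
after path 4 (4→2→3→1→0, push 1): res(6,1)=32
after path 5 (4→2→6→1→0, push 7): res(6,1)=25

Residual capacity of (6,1): 25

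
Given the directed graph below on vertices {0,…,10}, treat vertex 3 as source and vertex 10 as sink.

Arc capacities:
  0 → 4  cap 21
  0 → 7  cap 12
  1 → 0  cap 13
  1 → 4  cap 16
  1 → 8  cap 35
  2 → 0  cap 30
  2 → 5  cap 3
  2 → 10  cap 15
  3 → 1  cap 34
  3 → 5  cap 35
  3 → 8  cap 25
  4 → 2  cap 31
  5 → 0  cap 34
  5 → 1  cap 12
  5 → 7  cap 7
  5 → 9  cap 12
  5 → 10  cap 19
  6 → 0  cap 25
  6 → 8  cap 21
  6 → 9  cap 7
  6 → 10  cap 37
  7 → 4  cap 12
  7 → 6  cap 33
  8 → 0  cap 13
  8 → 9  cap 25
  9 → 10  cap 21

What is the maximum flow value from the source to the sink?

augment #1: 3→5→10 bottleneck 19, total now 19
augment #2: 3→5→9→10 bottleneck 12, total now 31
augment #3: 3→8→9→10 bottleneck 9, total now 40
augment #4: 3→1→4→2→10 bottleneck 15, total now 55
augment #5: 3→5→7→6→10 bottleneck 4, total now 59
augment #6: 3→1→0→7→6→10 bottleneck 12, total now 71
augment #7: 3→8→9→5→7→6→10 bottleneck 3, total now 74

Maximum flow value: 74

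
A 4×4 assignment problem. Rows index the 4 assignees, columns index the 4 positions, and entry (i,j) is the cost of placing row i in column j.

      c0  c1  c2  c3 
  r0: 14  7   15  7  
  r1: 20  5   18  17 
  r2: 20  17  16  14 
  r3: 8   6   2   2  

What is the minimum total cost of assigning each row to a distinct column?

optimal assignment: row0→col3 (cost 7), row1→col1 (cost 5), row2→col0 (cost 20), row3→col2 (cost 2)
total = 7 + 5 + 20 + 2 = 34

Minimum assignment cost: 34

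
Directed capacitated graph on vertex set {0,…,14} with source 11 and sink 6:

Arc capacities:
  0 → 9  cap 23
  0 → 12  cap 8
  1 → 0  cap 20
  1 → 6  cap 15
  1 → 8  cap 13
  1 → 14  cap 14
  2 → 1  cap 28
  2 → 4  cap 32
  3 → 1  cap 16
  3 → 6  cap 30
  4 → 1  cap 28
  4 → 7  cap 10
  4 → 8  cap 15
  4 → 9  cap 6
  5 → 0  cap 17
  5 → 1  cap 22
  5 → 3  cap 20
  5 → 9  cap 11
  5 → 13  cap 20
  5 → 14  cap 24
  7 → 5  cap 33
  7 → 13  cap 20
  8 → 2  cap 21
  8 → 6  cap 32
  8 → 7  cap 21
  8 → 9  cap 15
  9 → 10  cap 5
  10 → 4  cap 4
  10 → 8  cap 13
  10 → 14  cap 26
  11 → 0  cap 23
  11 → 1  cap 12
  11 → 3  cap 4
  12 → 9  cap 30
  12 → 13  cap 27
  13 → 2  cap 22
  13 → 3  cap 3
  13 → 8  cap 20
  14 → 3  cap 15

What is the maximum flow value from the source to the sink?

augment #1: 11→1→6 bottleneck 12, total now 12
augment #2: 11→3→6 bottleneck 4, total now 16
augment #3: 11→0→9→10→8→6 bottleneck 5, total now 21
augment #4: 11→0→12→13→3→6 bottleneck 3, total now 24
augment #5: 11→0→12→13→8→6 bottleneck 5, total now 29

Maximum flow value: 29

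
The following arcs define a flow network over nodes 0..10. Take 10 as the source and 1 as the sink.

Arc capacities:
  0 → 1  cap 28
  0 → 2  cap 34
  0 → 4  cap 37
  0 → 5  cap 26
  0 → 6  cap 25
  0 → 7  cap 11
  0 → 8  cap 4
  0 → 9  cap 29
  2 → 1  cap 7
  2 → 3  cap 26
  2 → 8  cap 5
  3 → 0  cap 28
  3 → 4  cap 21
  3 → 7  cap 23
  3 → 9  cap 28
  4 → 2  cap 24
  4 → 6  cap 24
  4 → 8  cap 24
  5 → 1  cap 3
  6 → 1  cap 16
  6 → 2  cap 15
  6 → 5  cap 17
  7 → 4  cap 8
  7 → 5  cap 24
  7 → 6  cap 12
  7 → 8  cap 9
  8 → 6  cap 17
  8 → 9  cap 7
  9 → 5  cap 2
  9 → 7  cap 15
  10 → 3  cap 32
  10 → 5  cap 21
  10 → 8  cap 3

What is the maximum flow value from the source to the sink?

augment #1: 10→5→1 bottleneck 3, total now 3
augment #2: 10→3→0→1 bottleneck 28, total now 31
augment #3: 10→8→6→1 bottleneck 3, total now 34
augment #4: 10→3→4→2→1 bottleneck 4, total now 38

Maximum flow value: 38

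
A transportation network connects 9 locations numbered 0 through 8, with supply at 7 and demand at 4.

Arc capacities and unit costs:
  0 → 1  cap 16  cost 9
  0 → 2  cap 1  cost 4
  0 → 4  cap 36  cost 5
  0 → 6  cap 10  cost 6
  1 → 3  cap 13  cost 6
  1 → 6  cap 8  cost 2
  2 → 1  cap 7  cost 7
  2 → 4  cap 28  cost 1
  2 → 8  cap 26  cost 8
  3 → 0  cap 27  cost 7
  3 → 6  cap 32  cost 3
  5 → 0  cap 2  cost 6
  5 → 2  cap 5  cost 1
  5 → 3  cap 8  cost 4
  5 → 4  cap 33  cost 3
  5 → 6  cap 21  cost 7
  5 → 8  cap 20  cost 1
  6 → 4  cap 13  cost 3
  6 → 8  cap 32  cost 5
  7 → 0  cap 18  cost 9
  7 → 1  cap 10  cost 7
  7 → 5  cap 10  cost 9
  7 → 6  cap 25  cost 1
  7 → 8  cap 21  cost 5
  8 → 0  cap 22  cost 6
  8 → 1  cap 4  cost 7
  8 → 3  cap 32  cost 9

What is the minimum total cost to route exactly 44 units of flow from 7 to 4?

Minimum cost for 44 units: 467

shortest-cost path #1: 7→6→4 push 13 @ unit cost 4 (adds 52)
shortest-cost path #2: 7→5→2→4 push 5 @ unit cost 11 (adds 55)
shortest-cost path #3: 7→5→4 push 5 @ unit cost 12 (adds 60)
shortest-cost path #4: 7→0→4 push 18 @ unit cost 14 (adds 252)
shortest-cost path #5: 7→8→0→4 push 3 @ unit cost 16 (adds 48)
total cost = 467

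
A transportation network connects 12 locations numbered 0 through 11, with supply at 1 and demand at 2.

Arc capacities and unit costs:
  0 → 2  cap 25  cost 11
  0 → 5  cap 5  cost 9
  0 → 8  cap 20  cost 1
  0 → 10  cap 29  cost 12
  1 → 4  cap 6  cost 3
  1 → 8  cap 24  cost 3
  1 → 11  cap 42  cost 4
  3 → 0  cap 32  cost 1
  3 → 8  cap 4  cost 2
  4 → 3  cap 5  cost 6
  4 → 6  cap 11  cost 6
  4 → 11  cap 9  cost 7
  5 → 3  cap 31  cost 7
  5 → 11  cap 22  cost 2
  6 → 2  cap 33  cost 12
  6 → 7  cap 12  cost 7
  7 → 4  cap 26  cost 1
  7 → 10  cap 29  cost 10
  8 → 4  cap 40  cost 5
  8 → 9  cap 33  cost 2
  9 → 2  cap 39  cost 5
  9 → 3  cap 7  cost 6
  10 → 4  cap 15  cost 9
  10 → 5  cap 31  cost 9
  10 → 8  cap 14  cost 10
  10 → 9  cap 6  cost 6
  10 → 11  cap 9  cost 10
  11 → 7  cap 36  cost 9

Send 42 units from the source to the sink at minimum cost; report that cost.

Minimum cost for 42 units: 739

shortest-cost path #1: 1→8→9→2 push 24 @ unit cost 10 (adds 240)
shortest-cost path #2: 1→4→3→8→9→2 push 4 @ unit cost 18 (adds 72)
shortest-cost path #3: 1→4→3→0→8→9→2 push 1 @ unit cost 18 (adds 18)
shortest-cost path #4: 1→4→6→2 push 1 @ unit cost 21 (adds 21)
shortest-cost path #5: 1→11→7→4→6→2 push 10 @ unit cost 32 (adds 320)
shortest-cost path #6: 1→11→7→10→9→2 push 2 @ unit cost 34 (adds 68)
total cost = 739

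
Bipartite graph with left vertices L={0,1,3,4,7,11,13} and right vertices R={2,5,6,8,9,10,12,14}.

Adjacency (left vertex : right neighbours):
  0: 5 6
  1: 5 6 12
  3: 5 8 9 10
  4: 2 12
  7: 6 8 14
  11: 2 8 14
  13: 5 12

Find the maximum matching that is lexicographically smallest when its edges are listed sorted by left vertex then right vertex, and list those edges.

|M| = 7 (so the lex-smallest maximum matching has 7 edges)
process left vertices in ascending order; for each, take the smallest-labelled available neighbour that still permits 7 edges overall, or leave it unmatched if none does
lex-smallest matching: {0-5, 1-6, 3-9, 4-2, 7-8, 11-14, 13-12}

Lex-smallest maximum matching: {(0,5), (1,6), (3,9), (4,2), (7,8), (11,14), (13,12)}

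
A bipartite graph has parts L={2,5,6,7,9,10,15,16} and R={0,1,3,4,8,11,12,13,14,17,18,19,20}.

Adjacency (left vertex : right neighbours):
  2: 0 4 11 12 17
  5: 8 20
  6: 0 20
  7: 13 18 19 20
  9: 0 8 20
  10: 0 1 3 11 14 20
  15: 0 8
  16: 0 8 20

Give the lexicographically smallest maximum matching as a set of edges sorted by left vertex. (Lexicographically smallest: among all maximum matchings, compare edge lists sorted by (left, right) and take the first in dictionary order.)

|M| = 6 (so the lex-smallest maximum matching has 6 edges)
process left vertices in ascending order; for each, take the smallest-labelled available neighbour that still permits 6 edges overall, or leave it unmatched if none does
lex-smallest matching: {2-4, 5-8, 6-0, 7-13, 9-20, 10-1}

Lex-smallest maximum matching: {(2,4), (5,8), (6,0), (7,13), (9,20), (10,1)}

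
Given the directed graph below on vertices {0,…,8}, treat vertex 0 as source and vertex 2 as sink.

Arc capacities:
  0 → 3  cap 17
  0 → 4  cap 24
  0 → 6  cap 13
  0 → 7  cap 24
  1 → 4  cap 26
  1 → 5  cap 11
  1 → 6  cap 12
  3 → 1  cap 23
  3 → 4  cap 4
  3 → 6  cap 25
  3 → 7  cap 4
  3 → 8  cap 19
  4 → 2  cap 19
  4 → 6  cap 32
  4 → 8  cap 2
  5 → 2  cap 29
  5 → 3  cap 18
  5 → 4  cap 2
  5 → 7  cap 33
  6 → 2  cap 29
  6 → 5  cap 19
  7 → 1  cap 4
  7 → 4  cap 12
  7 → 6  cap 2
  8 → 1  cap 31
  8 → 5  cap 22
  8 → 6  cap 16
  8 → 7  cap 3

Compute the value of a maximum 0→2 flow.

Maximum flow value: 72

augment #1: 0→4→2 bottleneck 19, total now 19
augment #2: 0→6→2 bottleneck 13, total now 32
augment #3: 0→3→6→2 bottleneck 16, total now 48
augment #4: 0→3→1→5→2 bottleneck 1, total now 49
augment #5: 0→4→6→5→2 bottleneck 5, total now 54
augment #6: 0→7→1→5→2 bottleneck 4, total now 58
augment #7: 0→7→6→5→2 bottleneck 2, total now 60
augment #8: 0→7→4→6→5→2 bottleneck 12, total now 72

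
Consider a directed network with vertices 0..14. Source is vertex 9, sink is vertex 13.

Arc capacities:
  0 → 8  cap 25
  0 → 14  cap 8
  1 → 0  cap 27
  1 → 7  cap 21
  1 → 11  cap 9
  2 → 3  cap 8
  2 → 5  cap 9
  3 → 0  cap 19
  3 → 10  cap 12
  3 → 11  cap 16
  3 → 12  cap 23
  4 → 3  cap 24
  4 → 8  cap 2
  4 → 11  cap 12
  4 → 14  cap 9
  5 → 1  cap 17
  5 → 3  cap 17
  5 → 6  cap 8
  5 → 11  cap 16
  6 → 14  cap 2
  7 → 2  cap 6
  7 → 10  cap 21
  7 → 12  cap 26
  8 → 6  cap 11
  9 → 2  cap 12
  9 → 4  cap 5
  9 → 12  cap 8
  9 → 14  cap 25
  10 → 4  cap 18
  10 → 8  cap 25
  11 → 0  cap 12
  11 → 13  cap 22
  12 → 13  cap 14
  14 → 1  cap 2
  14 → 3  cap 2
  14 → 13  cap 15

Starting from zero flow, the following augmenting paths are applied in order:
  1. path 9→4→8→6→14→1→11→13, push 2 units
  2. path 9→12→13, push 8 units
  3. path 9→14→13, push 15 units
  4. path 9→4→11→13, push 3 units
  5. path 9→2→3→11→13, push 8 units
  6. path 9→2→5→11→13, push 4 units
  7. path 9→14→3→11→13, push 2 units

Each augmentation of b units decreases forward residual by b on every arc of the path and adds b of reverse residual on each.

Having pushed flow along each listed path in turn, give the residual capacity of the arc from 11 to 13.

Residual capacity of (11,13): 3

after path 1 (9→4→8→6→14→1→11→13, push 2): res(11,13)=20
after path 2 (9→12→13, push 8): res(11,13)=20
after path 3 (9→14→13, push 15): res(11,13)=20
after path 4 (9→4→11→13, push 3): res(11,13)=17
after path 5 (9→2→3→11→13, push 8): res(11,13)=9
after path 6 (9→2→5→11→13, push 4): res(11,13)=5
after path 7 (9→14→3→11→13, push 2): res(11,13)=3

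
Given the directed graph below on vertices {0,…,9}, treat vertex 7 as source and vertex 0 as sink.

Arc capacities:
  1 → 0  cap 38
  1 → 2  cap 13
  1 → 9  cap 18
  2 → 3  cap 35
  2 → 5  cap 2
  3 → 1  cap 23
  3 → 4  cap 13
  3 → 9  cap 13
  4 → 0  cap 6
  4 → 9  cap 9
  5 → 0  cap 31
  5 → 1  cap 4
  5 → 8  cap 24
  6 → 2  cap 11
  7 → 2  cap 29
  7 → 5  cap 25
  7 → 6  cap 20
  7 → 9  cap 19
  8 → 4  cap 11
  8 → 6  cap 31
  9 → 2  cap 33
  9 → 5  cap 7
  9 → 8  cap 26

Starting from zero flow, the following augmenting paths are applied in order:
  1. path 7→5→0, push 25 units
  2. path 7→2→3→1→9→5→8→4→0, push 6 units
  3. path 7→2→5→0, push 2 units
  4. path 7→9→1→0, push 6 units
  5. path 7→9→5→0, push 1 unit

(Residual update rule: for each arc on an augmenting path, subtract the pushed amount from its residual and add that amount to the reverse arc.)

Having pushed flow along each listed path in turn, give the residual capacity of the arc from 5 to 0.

Residual capacity of (5,0): 3

after path 1 (7→5→0, push 25): res(5,0)=6
after path 2 (7→2→3→1→9→5→8→4→0, push 6): res(5,0)=6
after path 3 (7→2→5→0, push 2): res(5,0)=4
after path 4 (7→9→1→0, push 6): res(5,0)=4
after path 5 (7→9→5→0, push 1): res(5,0)=3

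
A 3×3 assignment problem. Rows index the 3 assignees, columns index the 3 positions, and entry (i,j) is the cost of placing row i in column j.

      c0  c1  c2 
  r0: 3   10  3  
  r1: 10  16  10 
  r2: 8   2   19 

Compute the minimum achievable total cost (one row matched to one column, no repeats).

one of 2 optimal assignments: row0→col0 (cost 3), row1→col2 (cost 10), row2→col1 (cost 2)
total = 3 + 10 + 2 = 15

Minimum assignment cost: 15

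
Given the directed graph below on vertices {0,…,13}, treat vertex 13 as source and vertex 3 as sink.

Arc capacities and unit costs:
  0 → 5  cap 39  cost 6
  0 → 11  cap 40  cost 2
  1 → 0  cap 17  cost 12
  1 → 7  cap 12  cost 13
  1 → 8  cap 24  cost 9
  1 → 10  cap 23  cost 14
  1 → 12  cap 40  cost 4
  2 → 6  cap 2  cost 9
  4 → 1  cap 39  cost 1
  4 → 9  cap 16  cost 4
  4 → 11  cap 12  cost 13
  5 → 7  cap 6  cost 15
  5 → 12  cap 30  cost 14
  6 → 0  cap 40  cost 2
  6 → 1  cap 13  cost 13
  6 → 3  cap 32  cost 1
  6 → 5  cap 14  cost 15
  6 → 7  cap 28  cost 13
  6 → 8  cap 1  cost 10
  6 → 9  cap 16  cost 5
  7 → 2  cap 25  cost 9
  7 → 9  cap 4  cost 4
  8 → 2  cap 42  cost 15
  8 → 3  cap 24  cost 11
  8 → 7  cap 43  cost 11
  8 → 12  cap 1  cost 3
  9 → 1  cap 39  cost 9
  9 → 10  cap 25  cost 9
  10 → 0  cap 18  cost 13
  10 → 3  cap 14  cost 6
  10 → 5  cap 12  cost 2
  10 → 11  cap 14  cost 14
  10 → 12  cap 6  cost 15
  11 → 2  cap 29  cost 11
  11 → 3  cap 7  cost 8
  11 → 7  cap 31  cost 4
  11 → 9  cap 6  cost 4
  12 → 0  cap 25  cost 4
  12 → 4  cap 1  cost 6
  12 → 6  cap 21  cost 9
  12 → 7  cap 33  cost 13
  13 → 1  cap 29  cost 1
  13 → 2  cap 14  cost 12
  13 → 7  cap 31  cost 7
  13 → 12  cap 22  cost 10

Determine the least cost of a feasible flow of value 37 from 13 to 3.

shortest-cost path #1: 13→1→12→6→3 push 21 @ unit cost 15 (adds 315)
shortest-cost path #2: 13→1→12→0→11→3 push 7 @ unit cost 19 (adds 133)
shortest-cost path #3: 13→1→8→3 push 1 @ unit cost 21 (adds 21)
shortest-cost path #4: 13→2→6→3 push 2 @ unit cost 22 (adds 44)
shortest-cost path #5: 13→7→9→10→3 push 4 @ unit cost 26 (adds 104)
shortest-cost path #6: 13→12→1→8→3 push 2 @ unit cost 26 (adds 52)
total cost = 669

Minimum cost for 37 units: 669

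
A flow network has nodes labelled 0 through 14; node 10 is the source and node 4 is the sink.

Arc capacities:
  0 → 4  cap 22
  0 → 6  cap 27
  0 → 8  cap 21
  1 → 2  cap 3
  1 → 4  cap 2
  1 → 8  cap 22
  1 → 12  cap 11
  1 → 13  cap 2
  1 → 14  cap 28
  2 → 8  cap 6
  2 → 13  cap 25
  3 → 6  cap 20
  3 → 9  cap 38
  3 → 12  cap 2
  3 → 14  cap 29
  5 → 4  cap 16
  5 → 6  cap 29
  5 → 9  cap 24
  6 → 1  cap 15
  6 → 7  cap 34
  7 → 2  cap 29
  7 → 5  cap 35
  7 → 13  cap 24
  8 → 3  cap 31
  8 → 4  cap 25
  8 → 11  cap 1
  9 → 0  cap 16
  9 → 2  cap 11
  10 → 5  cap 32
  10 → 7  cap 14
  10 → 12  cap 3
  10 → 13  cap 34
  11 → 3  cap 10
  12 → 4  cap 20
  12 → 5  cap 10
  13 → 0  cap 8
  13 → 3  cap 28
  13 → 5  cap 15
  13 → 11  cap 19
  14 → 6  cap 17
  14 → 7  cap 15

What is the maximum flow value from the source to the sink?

Maximum flow value: 66

augment #1: 10→5→4 bottleneck 16, total now 16
augment #2: 10→12→4 bottleneck 3, total now 19
augment #3: 10→13→0→4 bottleneck 8, total now 27
augment #4: 10→5→6→1→4 bottleneck 2, total now 29
augment #5: 10→5→9→0→4 bottleneck 14, total now 43
augment #6: 10→7→2→8→4 bottleneck 6, total now 49
augment #7: 10→13→3→12→4 bottleneck 2, total now 51
augment #8: 10→7→5→6→1→8→4 bottleneck 8, total now 59
augment #9: 10→13→3→6→1→8→4 bottleneck 5, total now 64
augment #10: 10→13→3→9→0→8→4 bottleneck 2, total now 66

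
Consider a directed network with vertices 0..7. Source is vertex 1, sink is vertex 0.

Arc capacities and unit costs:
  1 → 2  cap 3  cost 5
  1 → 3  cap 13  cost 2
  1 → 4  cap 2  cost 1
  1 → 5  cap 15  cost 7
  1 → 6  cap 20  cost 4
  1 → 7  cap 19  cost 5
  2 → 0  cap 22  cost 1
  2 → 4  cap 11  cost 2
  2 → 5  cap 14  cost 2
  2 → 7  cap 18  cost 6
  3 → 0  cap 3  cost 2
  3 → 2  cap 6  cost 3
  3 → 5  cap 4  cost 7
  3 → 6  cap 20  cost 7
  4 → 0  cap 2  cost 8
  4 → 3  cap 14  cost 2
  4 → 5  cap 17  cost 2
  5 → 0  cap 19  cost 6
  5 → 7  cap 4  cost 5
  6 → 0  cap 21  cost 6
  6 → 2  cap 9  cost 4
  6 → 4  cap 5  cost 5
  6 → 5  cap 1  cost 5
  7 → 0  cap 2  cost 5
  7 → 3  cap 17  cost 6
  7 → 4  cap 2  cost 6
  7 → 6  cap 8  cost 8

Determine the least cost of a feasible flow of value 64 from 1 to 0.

Minimum cost for 64 units: 721

shortest-cost path #1: 1→3→0 push 3 @ unit cost 4 (adds 12)
shortest-cost path #2: 1→2→0 push 3 @ unit cost 6 (adds 18)
shortest-cost path #3: 1→3→2→0 push 6 @ unit cost 6 (adds 36)
shortest-cost path #4: 1→4→0 push 2 @ unit cost 9 (adds 18)
shortest-cost path #5: 1→6→2→0 push 9 @ unit cost 9 (adds 81)
shortest-cost path #6: 1→6→0 push 11 @ unit cost 10 (adds 110)
shortest-cost path #7: 1→7→0 push 2 @ unit cost 10 (adds 20)
shortest-cost path #8: 1→5→0 push 15 @ unit cost 13 (adds 195)
shortest-cost path #9: 1→3→5→0 push 4 @ unit cost 15 (adds 60)
shortest-cost path #10: 1→7→6→0 push 8 @ unit cost 19 (adds 152)
shortest-cost path #11: 1→7→4→5→3→6→0 push 1 @ unit cost 19 (adds 19)
total cost = 721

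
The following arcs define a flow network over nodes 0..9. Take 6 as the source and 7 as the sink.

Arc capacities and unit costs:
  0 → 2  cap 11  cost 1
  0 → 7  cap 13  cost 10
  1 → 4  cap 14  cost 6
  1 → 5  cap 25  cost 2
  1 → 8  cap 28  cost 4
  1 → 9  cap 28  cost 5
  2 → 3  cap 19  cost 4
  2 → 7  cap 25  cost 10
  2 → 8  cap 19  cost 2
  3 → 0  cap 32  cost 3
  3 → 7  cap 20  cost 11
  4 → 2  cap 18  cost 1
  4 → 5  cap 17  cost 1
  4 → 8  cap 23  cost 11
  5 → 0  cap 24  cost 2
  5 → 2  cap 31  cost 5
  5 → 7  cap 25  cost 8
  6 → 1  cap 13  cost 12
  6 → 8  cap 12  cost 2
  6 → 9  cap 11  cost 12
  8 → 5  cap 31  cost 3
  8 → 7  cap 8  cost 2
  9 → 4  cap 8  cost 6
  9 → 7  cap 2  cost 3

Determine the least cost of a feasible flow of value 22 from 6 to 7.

shortest-cost path #1: 6→8→7 push 8 @ unit cost 4 (adds 32)
shortest-cost path #2: 6→8→5→7 push 4 @ unit cost 13 (adds 52)
shortest-cost path #3: 6→9→7 push 2 @ unit cost 15 (adds 30)
shortest-cost path #4: 6→1→5→7 push 8 @ unit cost 22 (adds 176)
total cost = 290

Minimum cost for 22 units: 290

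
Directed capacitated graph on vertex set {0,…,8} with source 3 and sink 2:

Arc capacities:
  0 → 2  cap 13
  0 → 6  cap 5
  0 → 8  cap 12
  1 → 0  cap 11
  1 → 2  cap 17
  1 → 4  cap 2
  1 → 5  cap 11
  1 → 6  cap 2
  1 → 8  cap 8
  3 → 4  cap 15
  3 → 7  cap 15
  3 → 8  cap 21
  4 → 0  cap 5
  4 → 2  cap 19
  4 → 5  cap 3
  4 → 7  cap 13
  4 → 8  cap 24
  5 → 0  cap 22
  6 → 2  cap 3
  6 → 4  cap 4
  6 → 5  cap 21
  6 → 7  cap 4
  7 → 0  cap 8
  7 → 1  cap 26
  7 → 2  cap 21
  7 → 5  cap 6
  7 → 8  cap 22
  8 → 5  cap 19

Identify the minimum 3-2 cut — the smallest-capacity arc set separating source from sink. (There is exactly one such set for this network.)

Min-cut arcs: {(0,2), (0,6), (3,4), (3,7)} (total capacity 48)

augment #1: 3→4→2 push 15
augment #2: 3→7→2 push 15
augment #3: 3→8→5→0→2 push 13
augment #4: 3→8→5→0→6→2 push 3
augment #5: 3→8→5→0→6→4→2 push 2
max flow = 48; residual-reachable set from 3 gives S-side
cut edges (S→T): {(0,2), (0,6), (3,4), (3,7)} total cap 48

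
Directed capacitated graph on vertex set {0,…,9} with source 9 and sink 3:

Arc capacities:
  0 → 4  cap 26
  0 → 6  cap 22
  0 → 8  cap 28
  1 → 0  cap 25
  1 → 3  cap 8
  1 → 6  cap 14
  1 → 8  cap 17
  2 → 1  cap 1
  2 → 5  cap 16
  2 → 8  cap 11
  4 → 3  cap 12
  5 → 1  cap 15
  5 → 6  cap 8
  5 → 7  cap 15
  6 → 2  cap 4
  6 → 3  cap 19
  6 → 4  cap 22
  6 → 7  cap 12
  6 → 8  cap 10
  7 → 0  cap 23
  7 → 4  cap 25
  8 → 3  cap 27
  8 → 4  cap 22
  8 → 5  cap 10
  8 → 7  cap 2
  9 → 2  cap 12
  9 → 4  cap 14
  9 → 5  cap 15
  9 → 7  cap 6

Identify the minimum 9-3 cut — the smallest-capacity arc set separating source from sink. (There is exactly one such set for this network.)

augment #1: 9→4→3 push 12
augment #2: 9→2→1→3 push 1
augment #3: 9→2→8→3 push 11
augment #4: 9→5→1→3 push 7
augment #5: 9→5→6→3 push 8
augment #6: 9→7→0→6→3 push 6
max flow = 45; residual-reachable set from 9 gives S-side
cut edges (S→T): {(4,3), (9,2), (9,5), (9,7)} total cap 45

Min-cut arcs: {(4,3), (9,2), (9,5), (9,7)} (total capacity 45)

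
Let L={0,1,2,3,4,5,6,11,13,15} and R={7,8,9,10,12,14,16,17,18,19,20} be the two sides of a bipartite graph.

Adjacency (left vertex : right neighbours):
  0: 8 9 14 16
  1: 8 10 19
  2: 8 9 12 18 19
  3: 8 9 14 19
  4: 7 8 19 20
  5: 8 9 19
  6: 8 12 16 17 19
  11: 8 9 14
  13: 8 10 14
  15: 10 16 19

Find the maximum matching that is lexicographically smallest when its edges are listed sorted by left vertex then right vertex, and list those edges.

|M| = 9 (so the lex-smallest maximum matching has 9 edges)
process left vertices in ascending order; for each, take the smallest-labelled available neighbour that still permits 9 edges overall, or leave it unmatched if none does
lex-smallest matching: {0-8, 1-10, 2-12, 3-9, 4-7, 5-19, 6-17, 11-14, 15-16}

Lex-smallest maximum matching: {(0,8), (1,10), (2,12), (3,9), (4,7), (5,19), (6,17), (11,14), (15,16)}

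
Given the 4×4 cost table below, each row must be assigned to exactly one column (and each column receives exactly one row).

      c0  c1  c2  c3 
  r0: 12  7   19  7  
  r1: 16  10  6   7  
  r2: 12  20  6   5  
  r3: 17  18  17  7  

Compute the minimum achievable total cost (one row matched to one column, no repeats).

optimal assignment: row0→col1 (cost 7), row1→col2 (cost 6), row2→col0 (cost 12), row3→col3 (cost 7)
total = 7 + 6 + 12 + 7 = 32

Minimum assignment cost: 32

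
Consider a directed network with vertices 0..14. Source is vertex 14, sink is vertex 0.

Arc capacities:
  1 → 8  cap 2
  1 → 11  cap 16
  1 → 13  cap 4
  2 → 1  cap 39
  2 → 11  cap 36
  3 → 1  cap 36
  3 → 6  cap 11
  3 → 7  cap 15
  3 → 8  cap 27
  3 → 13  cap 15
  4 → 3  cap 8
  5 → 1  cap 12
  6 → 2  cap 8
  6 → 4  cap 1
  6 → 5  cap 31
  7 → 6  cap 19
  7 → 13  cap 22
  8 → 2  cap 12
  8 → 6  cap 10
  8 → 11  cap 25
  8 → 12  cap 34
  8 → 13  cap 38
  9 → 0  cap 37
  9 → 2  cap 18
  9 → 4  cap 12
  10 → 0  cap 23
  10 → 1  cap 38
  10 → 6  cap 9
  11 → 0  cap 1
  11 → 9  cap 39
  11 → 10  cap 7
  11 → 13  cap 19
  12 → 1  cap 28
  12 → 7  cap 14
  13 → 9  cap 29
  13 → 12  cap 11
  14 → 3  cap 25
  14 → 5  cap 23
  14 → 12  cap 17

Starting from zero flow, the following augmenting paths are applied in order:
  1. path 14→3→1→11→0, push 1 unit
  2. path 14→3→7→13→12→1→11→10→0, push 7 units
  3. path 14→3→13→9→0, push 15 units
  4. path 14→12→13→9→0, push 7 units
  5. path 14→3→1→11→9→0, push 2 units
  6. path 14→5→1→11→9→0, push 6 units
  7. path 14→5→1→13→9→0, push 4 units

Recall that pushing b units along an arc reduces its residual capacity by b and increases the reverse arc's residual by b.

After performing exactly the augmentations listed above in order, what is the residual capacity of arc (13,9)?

Residual capacity of (13,9): 3

after path 1 (14→3→1→11→0, push 1): res(13,9)=29
after path 2 (14→3→7→13→12→1→11→10→0, push 7): res(13,9)=29
after path 3 (14→3→13→9→0, push 15): res(13,9)=14
after path 4 (14→12→13→9→0, push 7): res(13,9)=7
after path 5 (14→3→1→11→9→0, push 2): res(13,9)=7
after path 6 (14→5→1→11→9→0, push 6): res(13,9)=7
after path 7 (14→5→1→13→9→0, push 4): res(13,9)=3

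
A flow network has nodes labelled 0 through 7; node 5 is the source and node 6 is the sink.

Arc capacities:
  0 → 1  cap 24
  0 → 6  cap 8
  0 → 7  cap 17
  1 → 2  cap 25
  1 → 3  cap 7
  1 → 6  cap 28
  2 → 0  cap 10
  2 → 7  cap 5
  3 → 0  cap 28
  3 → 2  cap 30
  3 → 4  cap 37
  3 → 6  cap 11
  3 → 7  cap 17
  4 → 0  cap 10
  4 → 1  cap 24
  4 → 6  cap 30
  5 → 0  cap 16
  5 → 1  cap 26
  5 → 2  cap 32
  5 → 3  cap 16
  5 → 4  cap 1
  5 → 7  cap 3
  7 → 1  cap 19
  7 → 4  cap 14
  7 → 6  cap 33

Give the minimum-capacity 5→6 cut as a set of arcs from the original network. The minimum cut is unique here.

augment #1: 5→0→6 push 8
augment #2: 5→1→6 push 26
augment #3: 5→3→6 push 11
augment #4: 5→4→6 push 1
augment #5: 5→7→6 push 3
augment #6: 5→0→1→6 push 2
augment #7: 5→0→7→6 push 6
augment #8: 5→2→7→6 push 5
augment #9: 5→3→4→6 push 5
augment #10: 5→2→0→7→6 push 10
max flow = 77; residual-reachable set from 5 gives S-side
cut edges (S→T): {(2,0), (2,7), (5,0), (5,1), (5,3), (5,4), (5,7)} total cap 77

Min-cut arcs: {(2,0), (2,7), (5,0), (5,1), (5,3), (5,4), (5,7)} (total capacity 77)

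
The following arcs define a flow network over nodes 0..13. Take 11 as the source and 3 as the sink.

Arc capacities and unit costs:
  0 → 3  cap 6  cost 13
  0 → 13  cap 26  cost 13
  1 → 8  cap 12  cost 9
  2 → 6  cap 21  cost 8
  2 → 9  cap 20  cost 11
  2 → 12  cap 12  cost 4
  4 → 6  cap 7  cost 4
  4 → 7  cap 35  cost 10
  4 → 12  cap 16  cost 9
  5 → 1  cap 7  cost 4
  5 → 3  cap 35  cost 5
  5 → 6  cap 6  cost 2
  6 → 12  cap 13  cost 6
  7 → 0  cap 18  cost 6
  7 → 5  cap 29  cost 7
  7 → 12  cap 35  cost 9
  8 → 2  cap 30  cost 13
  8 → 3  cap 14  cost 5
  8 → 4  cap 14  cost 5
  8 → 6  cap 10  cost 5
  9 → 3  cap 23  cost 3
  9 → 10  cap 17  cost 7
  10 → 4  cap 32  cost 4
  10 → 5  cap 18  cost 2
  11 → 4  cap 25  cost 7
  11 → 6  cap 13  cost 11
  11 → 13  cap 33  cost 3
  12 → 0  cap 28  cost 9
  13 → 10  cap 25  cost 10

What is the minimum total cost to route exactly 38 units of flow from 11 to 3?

shortest-cost path #1: 11→13→10→5→3 push 18 @ unit cost 20 (adds 360)
shortest-cost path #2: 11→4→7→5→3 push 17 @ unit cost 29 (adds 493)
shortest-cost path #3: 11→4→7→0→3 push 3 @ unit cost 36 (adds 108)
total cost = 961

Minimum cost for 38 units: 961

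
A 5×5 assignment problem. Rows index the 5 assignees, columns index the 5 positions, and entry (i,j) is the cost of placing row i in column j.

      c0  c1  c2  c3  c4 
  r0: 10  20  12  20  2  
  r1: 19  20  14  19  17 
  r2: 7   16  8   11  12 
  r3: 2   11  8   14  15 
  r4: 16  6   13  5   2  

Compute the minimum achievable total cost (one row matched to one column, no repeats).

optimal assignment: row0→col4 (cost 2), row1→col2 (cost 14), row2→col3 (cost 11), row3→col0 (cost 2), row4→col1 (cost 6)
total = 2 + 14 + 11 + 2 + 6 = 35

Minimum assignment cost: 35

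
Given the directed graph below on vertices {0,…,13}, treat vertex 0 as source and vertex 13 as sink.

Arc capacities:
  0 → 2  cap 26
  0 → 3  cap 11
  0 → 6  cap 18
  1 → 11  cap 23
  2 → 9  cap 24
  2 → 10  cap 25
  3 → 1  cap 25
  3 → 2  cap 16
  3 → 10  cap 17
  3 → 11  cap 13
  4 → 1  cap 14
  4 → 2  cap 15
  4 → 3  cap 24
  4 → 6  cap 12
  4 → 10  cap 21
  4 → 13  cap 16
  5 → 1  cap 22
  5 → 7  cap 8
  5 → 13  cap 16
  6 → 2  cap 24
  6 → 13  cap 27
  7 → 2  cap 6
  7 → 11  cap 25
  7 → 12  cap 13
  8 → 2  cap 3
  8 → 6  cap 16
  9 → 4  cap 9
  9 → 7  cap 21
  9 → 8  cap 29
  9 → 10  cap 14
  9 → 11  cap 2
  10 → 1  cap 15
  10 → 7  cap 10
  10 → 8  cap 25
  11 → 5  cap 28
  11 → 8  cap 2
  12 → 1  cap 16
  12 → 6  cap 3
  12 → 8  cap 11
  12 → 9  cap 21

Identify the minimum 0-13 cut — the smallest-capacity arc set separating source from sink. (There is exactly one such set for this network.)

augment #1: 0→6→13 push 18
augment #2: 0→2→9→4→13 push 9
augment #3: 0→3→11→5→13 push 11
augment #4: 0→2→9→8→6→13 push 9
augment #5: 0→2→9→11→5→13 push 2
augment #6: 0→2→9→7→11→5→13 push 3
max flow = 52; residual-reachable set from 0 gives S-side
cut edges (S→T): {(5,13), (6,13), (9,4)} total cap 52

Min-cut arcs: {(5,13), (6,13), (9,4)} (total capacity 52)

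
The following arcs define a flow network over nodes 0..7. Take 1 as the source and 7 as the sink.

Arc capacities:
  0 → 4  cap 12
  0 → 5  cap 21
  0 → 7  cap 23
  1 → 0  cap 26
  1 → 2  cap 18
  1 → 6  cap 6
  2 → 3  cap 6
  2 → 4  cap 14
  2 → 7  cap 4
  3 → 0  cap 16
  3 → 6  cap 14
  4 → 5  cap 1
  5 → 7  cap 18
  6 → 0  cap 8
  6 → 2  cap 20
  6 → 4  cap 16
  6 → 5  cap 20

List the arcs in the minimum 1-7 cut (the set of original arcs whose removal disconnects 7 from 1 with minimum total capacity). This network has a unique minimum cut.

augment #1: 1→0→7 push 23
augment #2: 1→2→7 push 4
augment #3: 1→0→5→7 push 3
augment #4: 1→6→5→7 push 6
augment #5: 1→2→4→5→7 push 1
augment #6: 1→2→3→0→5→7 push 6
max flow = 43; residual-reachable set from 1 gives S-side
cut edges (S→T): {(1,0), (1,6), (2,3), (2,7), (4,5)} total cap 43

Min-cut arcs: {(1,0), (1,6), (2,3), (2,7), (4,5)} (total capacity 43)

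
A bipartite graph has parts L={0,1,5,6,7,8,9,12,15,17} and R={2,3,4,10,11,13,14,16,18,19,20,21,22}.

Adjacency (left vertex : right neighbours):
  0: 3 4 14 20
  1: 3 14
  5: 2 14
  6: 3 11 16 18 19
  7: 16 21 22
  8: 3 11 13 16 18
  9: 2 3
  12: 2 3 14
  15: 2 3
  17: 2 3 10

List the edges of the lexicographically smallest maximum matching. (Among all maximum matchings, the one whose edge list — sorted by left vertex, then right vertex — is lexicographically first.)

|M| = 8 (so the lex-smallest maximum matching has 8 edges)
process left vertices in ascending order; for each, take the smallest-labelled available neighbour that still permits 8 edges overall, or leave it unmatched if none does
lex-smallest matching: {0-4, 1-3, 5-2, 6-11, 7-16, 8-13, 12-14, 17-10}

Lex-smallest maximum matching: {(0,4), (1,3), (5,2), (6,11), (7,16), (8,13), (12,14), (17,10)}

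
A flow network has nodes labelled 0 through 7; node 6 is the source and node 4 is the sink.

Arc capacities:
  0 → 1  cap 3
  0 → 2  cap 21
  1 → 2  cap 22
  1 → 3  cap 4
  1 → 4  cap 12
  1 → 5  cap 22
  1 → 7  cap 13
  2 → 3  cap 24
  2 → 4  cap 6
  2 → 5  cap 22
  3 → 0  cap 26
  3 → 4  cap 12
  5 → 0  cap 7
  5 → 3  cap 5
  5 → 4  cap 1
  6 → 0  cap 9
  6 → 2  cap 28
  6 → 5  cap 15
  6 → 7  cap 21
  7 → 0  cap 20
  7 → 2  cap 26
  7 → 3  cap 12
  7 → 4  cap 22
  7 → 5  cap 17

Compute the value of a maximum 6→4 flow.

Maximum flow value: 43

augment #1: 6→2→4 bottleneck 6, total now 6
augment #2: 6→5→4 bottleneck 1, total now 7
augment #3: 6→7→4 bottleneck 21, total now 28
augment #4: 6→0→1→4 bottleneck 3, total now 31
augment #5: 6→2→3→4 bottleneck 12, total now 43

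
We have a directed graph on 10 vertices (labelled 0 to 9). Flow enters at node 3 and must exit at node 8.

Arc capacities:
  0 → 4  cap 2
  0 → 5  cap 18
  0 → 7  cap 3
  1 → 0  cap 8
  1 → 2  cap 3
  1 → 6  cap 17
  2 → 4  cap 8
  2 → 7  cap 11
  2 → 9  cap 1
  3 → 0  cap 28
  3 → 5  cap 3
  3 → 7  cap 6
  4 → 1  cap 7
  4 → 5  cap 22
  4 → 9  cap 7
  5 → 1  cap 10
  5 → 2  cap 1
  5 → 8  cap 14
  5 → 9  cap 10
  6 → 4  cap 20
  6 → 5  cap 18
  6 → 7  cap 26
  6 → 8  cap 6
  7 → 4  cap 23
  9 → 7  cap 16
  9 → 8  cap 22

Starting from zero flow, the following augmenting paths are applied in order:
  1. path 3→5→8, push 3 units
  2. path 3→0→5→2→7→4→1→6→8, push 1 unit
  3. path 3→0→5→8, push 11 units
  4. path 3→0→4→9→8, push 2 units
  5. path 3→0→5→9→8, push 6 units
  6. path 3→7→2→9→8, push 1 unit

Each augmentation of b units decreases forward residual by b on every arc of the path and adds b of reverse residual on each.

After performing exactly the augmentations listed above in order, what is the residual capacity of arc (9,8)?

after path 1 (3→5→8, push 3): res(9,8)=22
after path 2 (3→0→5→2→7→4→1→6→8, push 1): res(9,8)=22
after path 3 (3→0→5→8, push 11): res(9,8)=22
after path 4 (3→0→4→9→8, push 2): res(9,8)=20
after path 5 (3→0→5→9→8, push 6): res(9,8)=14
after path 6 (3→7→2→9→8, push 1): res(9,8)=13

Residual capacity of (9,8): 13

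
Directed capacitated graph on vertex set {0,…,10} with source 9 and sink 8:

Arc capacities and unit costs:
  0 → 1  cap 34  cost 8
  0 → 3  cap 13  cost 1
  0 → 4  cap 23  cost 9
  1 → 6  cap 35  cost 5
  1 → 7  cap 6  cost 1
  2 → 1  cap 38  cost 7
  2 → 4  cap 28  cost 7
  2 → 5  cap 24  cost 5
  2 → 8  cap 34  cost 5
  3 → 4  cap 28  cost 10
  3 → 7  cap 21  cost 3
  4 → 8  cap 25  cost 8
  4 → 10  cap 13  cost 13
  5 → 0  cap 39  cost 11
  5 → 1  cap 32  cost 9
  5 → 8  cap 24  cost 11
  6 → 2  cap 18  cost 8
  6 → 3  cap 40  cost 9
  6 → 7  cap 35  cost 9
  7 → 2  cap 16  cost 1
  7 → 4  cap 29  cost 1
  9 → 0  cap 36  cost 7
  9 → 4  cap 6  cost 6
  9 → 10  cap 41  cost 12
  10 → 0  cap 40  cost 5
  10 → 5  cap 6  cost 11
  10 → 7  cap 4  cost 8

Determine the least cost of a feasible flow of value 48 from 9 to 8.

shortest-cost path #1: 9→4→8 push 6 @ unit cost 14 (adds 84)
shortest-cost path #2: 9→0→3→7→2→8 push 13 @ unit cost 17 (adds 221)
shortest-cost path #3: 9→0→1→7→2→8 push 3 @ unit cost 22 (adds 66)
shortest-cost path #4: 9→0→4→8 push 19 @ unit cost 24 (adds 456)
shortest-cost path #5: 9→0→1→6→2→8 push 1 @ unit cost 33 (adds 33)
shortest-cost path #6: 9→10→5→8 push 6 @ unit cost 34 (adds 204)
total cost = 1064

Minimum cost for 48 units: 1064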